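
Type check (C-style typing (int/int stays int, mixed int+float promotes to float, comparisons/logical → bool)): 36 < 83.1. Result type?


Operand types: int < float
Rule: comparison yields bool
Result type: bool


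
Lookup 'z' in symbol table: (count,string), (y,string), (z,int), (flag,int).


Lookup 'z' → type int


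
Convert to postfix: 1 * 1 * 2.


Left to right (same or higher precedence on left)
Postfix: 1 1 * 2 *


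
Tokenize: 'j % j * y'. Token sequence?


Scan left to right, longest-match per lexeme
Tokens: ID(j), OP(%), ID(j), OP(*), ID(y)


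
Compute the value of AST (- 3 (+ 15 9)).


Evaluate inner: (+ 15 9) = 24
Evaluate root: (- 3 24) = -21
Result: -21


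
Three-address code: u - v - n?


Break into single-operator statements:
t1 = u - v
t2 = t1 - n


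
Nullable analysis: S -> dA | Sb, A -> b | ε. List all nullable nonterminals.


A nonterminal is nullable iff some alternative derives ε (directly, or every symbol in it is nullable)
Nullable: {A}


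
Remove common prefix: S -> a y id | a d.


Common prefix: 'a'
Factored: S -> a S', S' -> y id | d


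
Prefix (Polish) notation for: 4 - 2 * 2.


'*' binds tighter: tree is (- 4 (* 2 2))
Prefix: - 4 * 2 2


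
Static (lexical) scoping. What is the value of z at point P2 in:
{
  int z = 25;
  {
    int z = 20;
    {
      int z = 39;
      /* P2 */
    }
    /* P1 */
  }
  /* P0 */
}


z declared in the same block as P2
z = 39


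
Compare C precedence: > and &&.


'>' is relational (level 7); '&&' is logical AND (level 2)
Higher level binds tighter
'>' has higher precedence than '&&'


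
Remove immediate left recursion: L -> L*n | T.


Left-recursive alternatives: L*n; non-recursive: T
Introduce L': L -> TL', L' -> *nL' | ε


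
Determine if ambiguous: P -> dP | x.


right-linear, alternatives start with distinct terminals 'd' vs 'x': unique leftmost derivation
Unambiguous


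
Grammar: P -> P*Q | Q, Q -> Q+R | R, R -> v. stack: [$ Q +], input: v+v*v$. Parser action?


no handle; shift 'v'
Action: shift


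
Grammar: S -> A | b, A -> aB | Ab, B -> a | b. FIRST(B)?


Per alternative of B: FIRST(a) = {a}; FIRST(b) = {b}
FIRST(B) = {a, b}


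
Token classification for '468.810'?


Pattern: digits with a decimal point
Type: FLOAT_LITERAL


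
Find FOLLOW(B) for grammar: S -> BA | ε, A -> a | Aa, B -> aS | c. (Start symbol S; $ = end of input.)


$ ∈ FOLLOW(S). For each A -> αBβ: add FIRST(β)\{ε} to FOLLOW(B); if β nullable, add FOLLOW(A).
FOLLOW(B) = {a}


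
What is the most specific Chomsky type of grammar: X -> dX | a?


Right-linear: every RHS is a terminal or a terminal followed by one nonterminal
Classification: Type 3 (Regular)


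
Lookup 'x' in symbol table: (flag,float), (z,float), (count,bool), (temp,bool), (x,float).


Lookup 'x' → type float


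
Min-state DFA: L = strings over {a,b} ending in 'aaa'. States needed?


Track the longest suffix of input matching a prefix of 'aaa': 4 classes (prefixes of length 0..3)
Minimal DFA: 4 states


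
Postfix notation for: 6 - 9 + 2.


Left to right (same or higher precedence on left)
Postfix: 6 9 - 2 +


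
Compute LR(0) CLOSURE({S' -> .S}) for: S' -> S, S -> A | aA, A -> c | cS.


Start: S' -> .S
For each item with dot before a nonterminal B, add B -> .γ for every B-production
Closure: [S' -> .S, S -> .A, S -> .aA, A -> .c, A -> .cS]


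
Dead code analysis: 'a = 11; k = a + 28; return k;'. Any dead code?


a is read by k's definition; k is returned
No dead code


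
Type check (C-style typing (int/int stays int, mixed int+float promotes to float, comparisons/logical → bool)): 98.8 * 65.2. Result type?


Operand types: float * float
Rule: mixed int/float promotes to float; int/int stays int
Result type: float


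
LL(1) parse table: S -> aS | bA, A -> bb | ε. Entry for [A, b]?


For [A, b]: 'b' ∈ FIRST(bb)
Entry: A -> bb


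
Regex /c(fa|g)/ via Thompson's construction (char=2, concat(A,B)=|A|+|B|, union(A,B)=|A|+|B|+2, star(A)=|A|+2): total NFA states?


Syntax tree has 4 char leaf(s), 1 union(s), 0 star(s)
chars contribute 4×2 = 8; each union adds +2; each star adds +2
Total: 8 + 2 + 0 = 10 states


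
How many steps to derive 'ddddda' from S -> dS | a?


Derivation: S => dS => ddS => dddS => ddddS => dddddS => ddddda
Steps: 6


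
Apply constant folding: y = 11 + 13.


11 + 13 = 24 at compile time
Optimized: y = 24


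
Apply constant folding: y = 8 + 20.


8 + 20 = 28 at compile time
Optimized: y = 28


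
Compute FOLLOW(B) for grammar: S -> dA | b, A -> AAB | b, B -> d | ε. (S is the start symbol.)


$ ∈ FOLLOW(S). For each A -> αBβ: add FIRST(β)\{ε} to FOLLOW(B); if β nullable, add FOLLOW(A).
FOLLOW(B) = {$, b, d}


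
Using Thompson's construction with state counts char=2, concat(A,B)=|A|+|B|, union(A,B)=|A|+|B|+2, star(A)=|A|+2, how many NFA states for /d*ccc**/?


Syntax tree has 4 char leaf(s), 0 union(s), 3 star(s)
chars contribute 4×2 = 8; each union adds +2; each star adds +2
Total: 8 + 0 + 6 = 14 states


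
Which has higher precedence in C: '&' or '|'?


'&' is bitwise AND (level 5); '|' is bitwise OR (level 3)
Higher level binds tighter
'&' has higher precedence than '|'


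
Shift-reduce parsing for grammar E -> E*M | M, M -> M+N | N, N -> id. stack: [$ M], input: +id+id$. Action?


shift '+' to continue M -> M+N
Action: shift


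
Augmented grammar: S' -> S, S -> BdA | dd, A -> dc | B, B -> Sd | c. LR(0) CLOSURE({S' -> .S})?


Start: S' -> .S
For each item with dot before a nonterminal B, add B -> .γ for every B-production
Closure: [S' -> .S, S -> .BdA, S -> .dd, B -> .Sd, B -> .c]


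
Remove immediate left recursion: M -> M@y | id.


Left-recursive alternatives: M@y; non-recursive: id
Introduce M': M -> idM', M' -> @yM' | ε


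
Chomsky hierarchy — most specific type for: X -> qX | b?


Right-linear: every RHS is a terminal or a terminal followed by one nonterminal
Classification: Type 3 (Regular)


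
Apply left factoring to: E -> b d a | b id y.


Common prefix: 'b'
Factored: E -> b E', E' -> d a | id y


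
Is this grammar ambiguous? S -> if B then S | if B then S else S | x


dangling else: 'if B then if B then x else x' parses two ways
Ambiguous


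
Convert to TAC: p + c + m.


Break into single-operator statements:
t1 = p + c
t2 = t1 + m


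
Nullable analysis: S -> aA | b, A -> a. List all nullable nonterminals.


A nonterminal is nullable iff some alternative derives ε (directly, or every symbol in it is nullable)
Nullable: {}


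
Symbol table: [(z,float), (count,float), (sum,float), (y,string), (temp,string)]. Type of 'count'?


Lookup 'count' → type float


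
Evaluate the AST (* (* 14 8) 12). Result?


Evaluate inner: (* 14 8) = 112
Evaluate root: (* 112 12) = 1344
Result: 1344


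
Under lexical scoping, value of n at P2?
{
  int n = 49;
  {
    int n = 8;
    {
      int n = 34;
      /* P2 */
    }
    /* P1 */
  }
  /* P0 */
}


n declared in the same block as P2
n = 34


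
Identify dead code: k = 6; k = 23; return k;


first assignment to k is overwritten before any read
Dead: 'k = 6'


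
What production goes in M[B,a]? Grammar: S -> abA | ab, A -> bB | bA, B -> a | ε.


For [B, a]: 'a' ∈ FIRST(a)
Entry: B -> a


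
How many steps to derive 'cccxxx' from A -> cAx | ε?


Derivation: A => cAx => ccAxx => cccAxxx => cccxxx
Steps: 4


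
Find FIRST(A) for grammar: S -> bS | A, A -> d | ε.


Per alternative of A: FIRST(d) = {d}; FIRST(ε) = {ε}
FIRST(A) = {d, ε}


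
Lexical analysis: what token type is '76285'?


Pattern: digits only
Type: INTEGER_LITERAL


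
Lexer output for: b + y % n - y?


Scan left to right, longest-match per lexeme
Tokens: ID(b), OP(+), ID(y), OP(%), ID(n), OP(-), ID(y)


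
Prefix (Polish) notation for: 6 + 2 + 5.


left-to-right (same/higher precedence on left): tree is (+ (+ 6 2) 5)
Prefix: + + 6 2 5


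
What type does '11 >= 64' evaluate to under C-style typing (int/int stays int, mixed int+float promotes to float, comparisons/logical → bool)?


Operand types: int >= int
Rule: comparison yields bool
Result type: bool


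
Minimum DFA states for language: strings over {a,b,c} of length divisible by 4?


Track length mod 4: states 0..3, accept at 0
Minimal DFA: 4 states


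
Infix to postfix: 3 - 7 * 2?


* has higher precedence, evaluate 7*2 first
Postfix: 3 7 2 * -


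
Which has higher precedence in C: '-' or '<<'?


'-' is additive (level 9); '<<' is shift (level 8)
Higher level binds tighter
'-' has higher precedence than '<<'


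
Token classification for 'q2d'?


Pattern: letter/underscore followed by alphanumerics, not a keyword
Type: IDENTIFIER


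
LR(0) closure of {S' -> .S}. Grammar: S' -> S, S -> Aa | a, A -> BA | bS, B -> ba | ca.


Start: S' -> .S
For each item with dot before a nonterminal B, add B -> .γ for every B-production
Closure: [S' -> .S, S -> .Aa, S -> .a, A -> .BA, A -> .bS, B -> .ba, B -> .ca]


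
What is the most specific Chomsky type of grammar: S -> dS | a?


Right-linear: every RHS is a terminal or a terminal followed by one nonterminal
Classification: Type 3 (Regular)


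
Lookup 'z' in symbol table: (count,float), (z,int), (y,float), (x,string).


Lookup 'z' → type int


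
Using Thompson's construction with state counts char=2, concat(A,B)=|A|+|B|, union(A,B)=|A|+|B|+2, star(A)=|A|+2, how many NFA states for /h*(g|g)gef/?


Syntax tree has 6 char leaf(s), 1 union(s), 1 star(s)
chars contribute 6×2 = 12; each union adds +2; each star adds +2
Total: 12 + 2 + 2 = 16 states


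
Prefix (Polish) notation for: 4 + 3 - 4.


left-to-right (same/higher precedence on left): tree is (- (+ 4 3) 4)
Prefix: - + 4 3 4


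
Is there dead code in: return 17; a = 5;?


statement follows a return and is unreachable
Dead: 'a = 5'


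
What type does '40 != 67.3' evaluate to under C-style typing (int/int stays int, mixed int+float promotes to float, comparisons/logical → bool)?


Operand types: int != float
Rule: comparison yields bool
Result type: bool


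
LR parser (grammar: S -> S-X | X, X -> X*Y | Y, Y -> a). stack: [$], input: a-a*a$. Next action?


no handle on stack; shift 'a'
Action: shift


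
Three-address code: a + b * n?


Break into single-operator statements:
t1 = b * n
t2 = a + t1


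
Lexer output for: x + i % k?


Scan left to right, longest-match per lexeme
Tokens: ID(x), OP(+), ID(i), OP(%), ID(k)


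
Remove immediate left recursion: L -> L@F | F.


Left-recursive alternatives: L@F; non-recursive: F
Introduce L': L -> FL', L' -> @FL' | ε


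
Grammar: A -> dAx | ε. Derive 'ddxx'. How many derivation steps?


Derivation: A => dAx => ddAxx => ddxx
Steps: 3


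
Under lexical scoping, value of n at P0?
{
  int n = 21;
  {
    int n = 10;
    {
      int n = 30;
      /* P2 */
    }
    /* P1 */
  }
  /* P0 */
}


n declared in the same block as P0
n = 21


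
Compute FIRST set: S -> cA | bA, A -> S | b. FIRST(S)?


Per alternative of S: FIRST(cA) = {c}; FIRST(bA) = {b}
FIRST(S) = {b, c}


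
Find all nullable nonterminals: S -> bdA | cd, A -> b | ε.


A nonterminal is nullable iff some alternative derives ε (directly, or every symbol in it is nullable)
Nullable: {A}


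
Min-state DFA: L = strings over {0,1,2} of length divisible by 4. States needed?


Track length mod 4: states 0..3, accept at 0
Minimal DFA: 4 states


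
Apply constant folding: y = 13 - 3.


13 - 3 = 10 at compile time
Optimized: y = 10


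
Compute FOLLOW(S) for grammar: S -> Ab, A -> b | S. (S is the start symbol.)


$ ∈ FOLLOW(S). For each A -> αBβ: add FIRST(β)\{ε} to FOLLOW(B); if β nullable, add FOLLOW(A).
FOLLOW(S) = {$, b}


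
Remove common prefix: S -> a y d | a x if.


Common prefix: 'a'
Factored: S -> a S', S' -> y d | x if


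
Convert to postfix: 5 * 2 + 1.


Left to right (same or higher precedence on left)
Postfix: 5 2 * 1 +


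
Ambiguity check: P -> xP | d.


right-linear, alternatives start with distinct terminals 'x' vs 'd': unique leftmost derivation
Unambiguous


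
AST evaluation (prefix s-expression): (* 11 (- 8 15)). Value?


Evaluate inner: (- 8 15) = -7
Evaluate root: (* 11 -7) = -77
Result: -77


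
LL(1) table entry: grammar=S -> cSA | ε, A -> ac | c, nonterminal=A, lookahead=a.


For [A, a]: 'a' ∈ FIRST(ac)
Entry: A -> ac


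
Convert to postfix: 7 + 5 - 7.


Left to right (same or higher precedence on left)
Postfix: 7 5 + 7 -


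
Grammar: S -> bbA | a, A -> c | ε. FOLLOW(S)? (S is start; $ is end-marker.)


$ ∈ FOLLOW(S). For each A -> αBβ: add FIRST(β)\{ε} to FOLLOW(B); if β nullable, add FOLLOW(A).
FOLLOW(S) = {$}


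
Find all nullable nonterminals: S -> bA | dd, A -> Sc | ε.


A nonterminal is nullable iff some alternative derives ε (directly, or every symbol in it is nullable)
Nullable: {A}


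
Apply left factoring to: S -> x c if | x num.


Common prefix: 'x'
Factored: S -> x S', S' -> c if | num


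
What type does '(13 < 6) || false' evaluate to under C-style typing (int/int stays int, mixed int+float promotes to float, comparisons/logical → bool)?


Operand types: bool || bool
Rule: logical operators take bool operands and yield bool
Result type: bool


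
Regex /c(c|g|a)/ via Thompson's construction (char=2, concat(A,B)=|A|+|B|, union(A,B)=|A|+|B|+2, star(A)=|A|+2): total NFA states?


Syntax tree has 4 char leaf(s), 2 union(s), 0 star(s)
chars contribute 4×2 = 8; each union adds +2; each star adds +2
Total: 8 + 4 + 0 = 12 states


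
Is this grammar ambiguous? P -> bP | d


right-linear, alternatives start with distinct terminals 'b' vs 'd': unique leftmost derivation
Unambiguous


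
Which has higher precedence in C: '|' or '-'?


'-' is additive (level 9); '|' is bitwise OR (level 3)
Higher level binds tighter
'-' has higher precedence than '|'


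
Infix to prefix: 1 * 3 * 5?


left-to-right (same/higher precedence on left): tree is (* (* 1 3) 5)
Prefix: * * 1 3 5


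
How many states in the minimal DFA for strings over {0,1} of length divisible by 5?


Track length mod 5: states 0..4, accept at 0
Minimal DFA: 5 states


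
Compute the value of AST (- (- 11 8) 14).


Evaluate inner: (- 11 8) = 3
Evaluate root: (- 3 14) = -11
Result: -11


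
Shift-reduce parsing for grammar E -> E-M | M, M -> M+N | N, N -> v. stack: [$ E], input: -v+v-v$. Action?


shift '-' to continue E -> E-M
Action: shift


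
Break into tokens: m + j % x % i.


Scan left to right, longest-match per lexeme
Tokens: ID(m), OP(+), ID(j), OP(%), ID(x), OP(%), ID(i)


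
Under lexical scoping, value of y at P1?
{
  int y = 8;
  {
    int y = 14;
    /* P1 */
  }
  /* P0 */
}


y declared in the same block as P1
y = 14


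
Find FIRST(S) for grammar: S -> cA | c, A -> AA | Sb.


Per alternative of S: FIRST(cA) = {c}; FIRST(c) = {c}
FIRST(S) = {c}


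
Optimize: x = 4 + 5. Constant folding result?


4 + 5 = 9 at compile time
Optimized: x = 9


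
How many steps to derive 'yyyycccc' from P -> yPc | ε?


Derivation: P => yPc => yyPcc => yyyPccc => yyyyPcccc => yyyycccc
Steps: 5


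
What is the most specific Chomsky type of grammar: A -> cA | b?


Right-linear: every RHS is a terminal or a terminal followed by one nonterminal
Classification: Type 3 (Regular)


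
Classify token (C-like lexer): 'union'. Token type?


Pattern: reserved word
Type: KEYWORD


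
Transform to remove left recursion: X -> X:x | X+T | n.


Left-recursive alternatives: X:x, X+T; non-recursive: n
Introduce X': X -> nX', X' -> :xX' | +TX' | ε


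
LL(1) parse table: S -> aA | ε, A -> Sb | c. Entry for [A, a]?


For [A, a]: 'a' ∈ FIRST(Sb)
Entry: A -> Sb


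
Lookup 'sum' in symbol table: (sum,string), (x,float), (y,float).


Lookup 'sum' → type string


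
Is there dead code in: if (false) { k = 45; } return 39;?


condition is constant false, so the whole block is unreachable
Dead: 'if (false) { k = 45; }'


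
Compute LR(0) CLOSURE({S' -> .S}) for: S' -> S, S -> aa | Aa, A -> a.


Start: S' -> .S
For each item with dot before a nonterminal B, add B -> .γ for every B-production
Closure: [S' -> .S, S -> .aa, S -> .Aa, A -> .a]


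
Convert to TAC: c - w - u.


Break into single-operator statements:
t1 = c - w
t2 = t1 - u


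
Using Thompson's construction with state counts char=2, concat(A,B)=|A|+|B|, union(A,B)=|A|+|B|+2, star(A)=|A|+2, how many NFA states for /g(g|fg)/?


Syntax tree has 4 char leaf(s), 1 union(s), 0 star(s)
chars contribute 4×2 = 8; each union adds +2; each star adds +2
Total: 8 + 2 + 0 = 10 states


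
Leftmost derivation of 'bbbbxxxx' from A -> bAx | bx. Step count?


Derivation: A => bAx => bbAxx => bbbAxxx => bbbbxxxx
Steps: 4


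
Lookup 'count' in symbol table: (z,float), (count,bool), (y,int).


Lookup 'count' → type bool


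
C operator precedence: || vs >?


'>' is relational (level 7); '||' is logical OR (level 1)
Higher level binds tighter
'>' has higher precedence than '||'


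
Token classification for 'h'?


Pattern: letter/underscore followed by alphanumerics, not a keyword
Type: IDENTIFIER


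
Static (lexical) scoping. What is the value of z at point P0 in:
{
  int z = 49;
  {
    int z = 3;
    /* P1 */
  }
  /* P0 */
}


z declared in the same block as P0
z = 49


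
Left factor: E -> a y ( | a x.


Common prefix: 'a'
Factored: E -> a E', E' -> y ( | x


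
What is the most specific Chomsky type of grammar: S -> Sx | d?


Left-linear: every RHS is a terminal or one nonterminal followed by a terminal
Classification: Type 3 (Regular)


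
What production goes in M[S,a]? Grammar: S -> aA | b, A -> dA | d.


For [S, a]: 'a' ∈ FIRST(aA)
Entry: S -> aA


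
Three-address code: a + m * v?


Break into single-operator statements:
t1 = m * v
t2 = a + t1


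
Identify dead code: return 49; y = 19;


statement follows a return and is unreachable
Dead: 'y = 19'


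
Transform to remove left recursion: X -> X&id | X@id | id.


Left-recursive alternatives: X&id, X@id; non-recursive: id
Introduce X': X -> idX', X' -> &idX' | @idX' | ε


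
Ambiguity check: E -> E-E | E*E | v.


'v-v*v' has two parse trees (no precedence encoded between - and *)
Ambiguous


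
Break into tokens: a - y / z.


Scan left to right, longest-match per lexeme
Tokens: ID(a), OP(-), ID(y), OP(/), ID(z)


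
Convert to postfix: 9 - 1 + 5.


Left to right (same or higher precedence on left)
Postfix: 9 1 - 5 +


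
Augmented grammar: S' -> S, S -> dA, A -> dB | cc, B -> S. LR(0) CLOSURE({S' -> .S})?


Start: S' -> .S
For each item with dot before a nonterminal B, add B -> .γ for every B-production
Closure: [S' -> .S, S -> .dA]


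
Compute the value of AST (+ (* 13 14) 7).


Evaluate inner: (* 13 14) = 182
Evaluate root: (+ 182 7) = 189
Result: 189


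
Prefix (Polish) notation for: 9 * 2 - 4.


left-to-right (same/higher precedence on left): tree is (- (* 9 2) 4)
Prefix: - * 9 2 4


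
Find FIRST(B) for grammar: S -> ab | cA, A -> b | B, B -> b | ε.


Per alternative of B: FIRST(b) = {b}; FIRST(ε) = {ε}
FIRST(B) = {b, ε}


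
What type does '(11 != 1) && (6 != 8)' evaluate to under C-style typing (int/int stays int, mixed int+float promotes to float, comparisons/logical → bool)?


Operand types: bool && bool
Rule: logical operators take bool operands and yield bool
Result type: bool


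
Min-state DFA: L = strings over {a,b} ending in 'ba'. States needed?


Track the longest suffix of input matching a prefix of 'ba': 3 classes (prefixes of length 0..2)
Minimal DFA: 3 states


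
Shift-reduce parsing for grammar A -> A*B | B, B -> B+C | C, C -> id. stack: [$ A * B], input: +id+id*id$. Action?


'+' can extend B; shift to build B -> B+C
Action: shift


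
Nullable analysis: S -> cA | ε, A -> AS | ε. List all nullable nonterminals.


A nonterminal is nullable iff some alternative derives ε (directly, or every symbol in it is nullable)
Nullable: {A, S}


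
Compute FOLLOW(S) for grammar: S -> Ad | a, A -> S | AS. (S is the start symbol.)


$ ∈ FOLLOW(S). For each A -> αBβ: add FIRST(β)\{ε} to FOLLOW(B); if β nullable, add FOLLOW(A).
FOLLOW(S) = {$, a, d}


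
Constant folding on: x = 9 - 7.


9 - 7 = 2 at compile time
Optimized: x = 2


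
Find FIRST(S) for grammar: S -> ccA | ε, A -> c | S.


Per alternative of S: FIRST(ccA) = {c}; FIRST(ε) = {ε}
FIRST(S) = {c, ε}


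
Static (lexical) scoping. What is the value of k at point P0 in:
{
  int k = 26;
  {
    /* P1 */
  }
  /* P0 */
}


k declared in the same block as P0
k = 26


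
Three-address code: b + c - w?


Break into single-operator statements:
t1 = b + c
t2 = t1 - w


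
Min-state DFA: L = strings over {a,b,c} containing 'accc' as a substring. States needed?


KMP-style automaton: 4 progress states + 1 absorbing accept = 5
Minimal DFA: 5 states


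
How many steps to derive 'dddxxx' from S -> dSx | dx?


Derivation: S => dSx => ddSxx => dddxxx
Steps: 3


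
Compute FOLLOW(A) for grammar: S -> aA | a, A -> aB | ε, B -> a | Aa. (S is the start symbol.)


$ ∈ FOLLOW(S). For each A -> αBβ: add FIRST(β)\{ε} to FOLLOW(B); if β nullable, add FOLLOW(A).
FOLLOW(A) = {$, a}


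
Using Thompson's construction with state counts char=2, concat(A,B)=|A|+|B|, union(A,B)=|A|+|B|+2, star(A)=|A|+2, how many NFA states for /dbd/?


Syntax tree has 3 char leaf(s), 0 union(s), 0 star(s)
chars contribute 3×2 = 6; each union adds +2; each star adds +2
Total: 6 + 0 + 0 = 6 states


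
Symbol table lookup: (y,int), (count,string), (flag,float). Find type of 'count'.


Lookup 'count' → type string


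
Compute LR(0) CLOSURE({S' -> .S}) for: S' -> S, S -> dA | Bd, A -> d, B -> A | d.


Start: S' -> .S
For each item with dot before a nonterminal B, add B -> .γ for every B-production
Closure: [S' -> .S, S -> .dA, S -> .Bd, B -> .A, B -> .d, A -> .d]


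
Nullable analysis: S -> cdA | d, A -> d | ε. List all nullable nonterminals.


A nonterminal is nullable iff some alternative derives ε (directly, or every symbol in it is nullable)
Nullable: {A}


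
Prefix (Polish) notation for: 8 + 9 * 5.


'*' binds tighter: tree is (+ 8 (* 9 5))
Prefix: + 8 * 9 5


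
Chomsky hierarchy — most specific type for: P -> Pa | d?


Left-linear: every RHS is a terminal or one nonterminal followed by a terminal
Classification: Type 3 (Regular)


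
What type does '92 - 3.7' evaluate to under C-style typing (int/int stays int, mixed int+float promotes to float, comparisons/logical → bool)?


Operand types: int - float
Rule: mixed int/float promotes to float; int/int stays int
Result type: float


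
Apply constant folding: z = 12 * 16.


12 * 16 = 192 at compile time
Optimized: z = 192


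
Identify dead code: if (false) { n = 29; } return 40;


condition is constant false, so the whole block is unreachable
Dead: 'if (false) { n = 29; }'


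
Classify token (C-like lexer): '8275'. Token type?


Pattern: digits only
Type: INTEGER_LITERAL


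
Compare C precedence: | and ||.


'|' is bitwise OR (level 3); '||' is logical OR (level 1)
Higher level binds tighter
'|' has higher precedence than '||'


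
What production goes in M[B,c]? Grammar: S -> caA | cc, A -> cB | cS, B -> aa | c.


For [B, c]: 'c' ∈ FIRST(c)
Entry: B -> c


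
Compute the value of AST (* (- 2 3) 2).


Evaluate inner: (- 2 3) = -1
Evaluate root: (* -1 2) = -2
Result: -2


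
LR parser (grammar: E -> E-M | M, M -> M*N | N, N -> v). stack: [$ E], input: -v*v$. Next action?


shift '-' to continue E -> E-M
Action: shift


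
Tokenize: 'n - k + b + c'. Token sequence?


Scan left to right, longest-match per lexeme
Tokens: ID(n), OP(-), ID(k), OP(+), ID(b), OP(+), ID(c)


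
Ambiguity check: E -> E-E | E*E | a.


'a-a*a' has two parse trees (no precedence encoded between - and *)
Ambiguous


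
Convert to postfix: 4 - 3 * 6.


* has higher precedence, evaluate 3*6 first
Postfix: 4 3 6 * -


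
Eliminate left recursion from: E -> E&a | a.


Left-recursive alternatives: E&a; non-recursive: a
Introduce E': E -> aE', E' -> &aE' | ε


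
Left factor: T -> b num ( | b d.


Common prefix: 'b'
Factored: T -> b T', T' -> num ( | d


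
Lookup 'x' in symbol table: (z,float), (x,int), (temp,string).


Lookup 'x' → type int


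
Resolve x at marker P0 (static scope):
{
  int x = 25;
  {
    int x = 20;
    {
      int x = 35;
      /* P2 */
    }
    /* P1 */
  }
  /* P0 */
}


x declared in the same block as P0
x = 25


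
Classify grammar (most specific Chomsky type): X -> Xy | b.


Left-linear: every RHS is a terminal or one nonterminal followed by a terminal
Classification: Type 3 (Regular)


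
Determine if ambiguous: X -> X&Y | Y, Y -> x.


precedence layered via separate nonterminal Y: deterministic
Unambiguous


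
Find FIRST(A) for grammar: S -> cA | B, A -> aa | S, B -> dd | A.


Per alternative of A: FIRST(aa) = {a}; FIRST(S) = {a, c, d}
FIRST(A) = {a, c, d}


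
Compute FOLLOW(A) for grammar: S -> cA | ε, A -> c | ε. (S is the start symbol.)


$ ∈ FOLLOW(S). For each A -> αBβ: add FIRST(β)\{ε} to FOLLOW(B); if β nullable, add FOLLOW(A).
FOLLOW(A) = {$}


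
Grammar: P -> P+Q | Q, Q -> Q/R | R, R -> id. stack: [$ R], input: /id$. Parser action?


'R' (not preceded by Q/) is the handle for Q -> R
Action: reduce (Q -> R)


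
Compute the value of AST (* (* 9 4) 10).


Evaluate inner: (* 9 4) = 36
Evaluate root: (* 36 10) = 360
Result: 360


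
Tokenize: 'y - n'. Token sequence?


Scan left to right, longest-match per lexeme
Tokens: ID(y), OP(-), ID(n)


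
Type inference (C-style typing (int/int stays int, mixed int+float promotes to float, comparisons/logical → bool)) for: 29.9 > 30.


Operand types: float > int
Rule: comparison yields bool
Result type: bool


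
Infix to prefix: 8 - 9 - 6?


left-to-right (same/higher precedence on left): tree is (- (- 8 9) 6)
Prefix: - - 8 9 6


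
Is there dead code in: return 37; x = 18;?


statement follows a return and is unreachable
Dead: 'x = 18'


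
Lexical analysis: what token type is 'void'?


Pattern: reserved word
Type: KEYWORD


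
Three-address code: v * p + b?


Break into single-operator statements:
t1 = v * p
t2 = t1 + b


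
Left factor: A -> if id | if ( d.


Common prefix: 'if'
Factored: A -> if A', A' -> id | ( d


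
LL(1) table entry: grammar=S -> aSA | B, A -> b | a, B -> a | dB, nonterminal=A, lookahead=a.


For [A, a]: 'a' ∈ FIRST(a)
Entry: A -> a


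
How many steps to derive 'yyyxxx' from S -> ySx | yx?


Derivation: S => ySx => yySxx => yyyxxx
Steps: 3


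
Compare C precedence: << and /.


'/' is multiplicative (level 10); '<<' is shift (level 8)
Higher level binds tighter
'/' has higher precedence than '<<'


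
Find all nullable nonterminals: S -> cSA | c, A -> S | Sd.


A nonterminal is nullable iff some alternative derives ε (directly, or every symbol in it is nullable)
Nullable: {}


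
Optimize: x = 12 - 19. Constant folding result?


12 - 19 = -7 at compile time
Optimized: x = -7


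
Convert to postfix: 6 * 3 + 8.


Left to right (same or higher precedence on left)
Postfix: 6 3 * 8 +


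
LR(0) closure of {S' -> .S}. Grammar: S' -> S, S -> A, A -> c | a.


Start: S' -> .S
For each item with dot before a nonterminal B, add B -> .γ for every B-production
Closure: [S' -> .S, S -> .A, A -> .c, A -> .a]


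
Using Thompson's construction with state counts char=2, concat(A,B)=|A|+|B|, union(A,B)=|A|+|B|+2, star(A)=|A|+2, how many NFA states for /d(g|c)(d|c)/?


Syntax tree has 5 char leaf(s), 2 union(s), 0 star(s)
chars contribute 5×2 = 10; each union adds +2; each star adds +2
Total: 10 + 4 + 0 = 14 states


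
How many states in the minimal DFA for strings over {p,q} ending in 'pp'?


Track the longest suffix of input matching a prefix of 'pp': 3 classes (prefixes of length 0..2)
Minimal DFA: 3 states


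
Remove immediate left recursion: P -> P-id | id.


Left-recursive alternatives: P-id; non-recursive: id
Introduce P': P -> idP', P' -> -idP' | ε


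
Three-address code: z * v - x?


Break into single-operator statements:
t1 = z * v
t2 = t1 - x


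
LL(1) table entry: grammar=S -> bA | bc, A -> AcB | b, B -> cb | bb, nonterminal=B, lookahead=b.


For [B, b]: 'b' ∈ FIRST(bb)
Entry: B -> bb


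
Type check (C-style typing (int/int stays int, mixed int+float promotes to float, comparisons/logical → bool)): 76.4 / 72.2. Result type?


Operand types: float / float
Rule: mixed int/float promotes to float; int/int stays int
Result type: float


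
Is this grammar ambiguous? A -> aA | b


right-linear, alternatives start with distinct terminals 'a' vs 'b': unique leftmost derivation
Unambiguous


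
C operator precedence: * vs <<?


'*' is multiplicative (level 10); '<<' is shift (level 8)
Higher level binds tighter
'*' has higher precedence than '<<'


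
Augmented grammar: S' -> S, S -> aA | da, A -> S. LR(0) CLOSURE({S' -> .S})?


Start: S' -> .S
For each item with dot before a nonterminal B, add B -> .γ for every B-production
Closure: [S' -> .S, S -> .aA, S -> .da]


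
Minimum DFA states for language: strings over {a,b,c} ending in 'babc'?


Track the longest suffix of input matching a prefix of 'babc': 5 classes (prefixes of length 0..4)
Minimal DFA: 5 states


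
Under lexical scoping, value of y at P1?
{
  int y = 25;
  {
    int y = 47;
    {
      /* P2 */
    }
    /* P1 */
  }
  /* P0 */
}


y declared in the same block as P1
y = 47


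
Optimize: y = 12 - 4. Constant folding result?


12 - 4 = 8 at compile time
Optimized: y = 8


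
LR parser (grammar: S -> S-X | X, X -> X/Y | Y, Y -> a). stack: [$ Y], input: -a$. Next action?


'Y' (not preceded by X/) is the handle for X -> Y
Action: reduce (X -> Y)


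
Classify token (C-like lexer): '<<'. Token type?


Pattern: operator symbol
Type: OPERATOR


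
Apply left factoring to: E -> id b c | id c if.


Common prefix: 'id'
Factored: E -> id E', E' -> b c | c if


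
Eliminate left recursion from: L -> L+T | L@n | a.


Left-recursive alternatives: L+T, L@n; non-recursive: a
Introduce L': L -> aL', L' -> +TL' | @nL' | ε


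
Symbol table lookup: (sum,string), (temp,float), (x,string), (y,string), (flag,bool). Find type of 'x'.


Lookup 'x' → type string


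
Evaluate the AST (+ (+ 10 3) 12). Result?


Evaluate inner: (+ 10 3) = 13
Evaluate root: (+ 13 12) = 25
Result: 25


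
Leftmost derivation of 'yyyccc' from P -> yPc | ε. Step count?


Derivation: P => yPc => yyPcc => yyyPccc => yyyccc
Steps: 4


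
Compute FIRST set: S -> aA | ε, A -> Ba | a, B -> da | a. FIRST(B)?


Per alternative of B: FIRST(da) = {d}; FIRST(a) = {a}
FIRST(B) = {a, d}


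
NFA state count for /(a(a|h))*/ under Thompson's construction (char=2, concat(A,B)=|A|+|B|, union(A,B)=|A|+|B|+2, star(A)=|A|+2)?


Syntax tree has 3 char leaf(s), 1 union(s), 1 star(s)
chars contribute 3×2 = 6; each union adds +2; each star adds +2
Total: 6 + 2 + 2 = 10 states


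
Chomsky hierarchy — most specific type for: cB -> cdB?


LHS has context (more than one symbol) and |LHS| ≤ |RHS|
Classification: Type 1 (Context-Sensitive)


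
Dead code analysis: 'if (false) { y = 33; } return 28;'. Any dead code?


condition is constant false, so the whole block is unreachable
Dead: 'if (false) { y = 33; }'


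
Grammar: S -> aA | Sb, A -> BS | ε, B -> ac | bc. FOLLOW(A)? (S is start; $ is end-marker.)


$ ∈ FOLLOW(S). For each A -> αBβ: add FIRST(β)\{ε} to FOLLOW(B); if β nullable, add FOLLOW(A).
FOLLOW(A) = {$, b}


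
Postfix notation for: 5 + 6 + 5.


Left to right (same or higher precedence on left)
Postfix: 5 6 + 5 +


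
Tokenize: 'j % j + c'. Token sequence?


Scan left to right, longest-match per lexeme
Tokens: ID(j), OP(%), ID(j), OP(+), ID(c)


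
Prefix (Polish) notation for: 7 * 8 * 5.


left-to-right (same/higher precedence on left): tree is (* (* 7 8) 5)
Prefix: * * 7 8 5


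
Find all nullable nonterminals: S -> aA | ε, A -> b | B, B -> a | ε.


A nonterminal is nullable iff some alternative derives ε (directly, or every symbol in it is nullable)
Nullable: {A, B, S}


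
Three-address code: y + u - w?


Break into single-operator statements:
t1 = y + u
t2 = t1 - w


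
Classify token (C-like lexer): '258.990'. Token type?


Pattern: digits with a decimal point
Type: FLOAT_LITERAL


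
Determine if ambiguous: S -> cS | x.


right-linear, alternatives start with distinct terminals 'c' vs 'x': unique leftmost derivation
Unambiguous


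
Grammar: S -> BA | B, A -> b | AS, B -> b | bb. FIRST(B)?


Per alternative of B: FIRST(b) = {b}; FIRST(bb) = {b}
FIRST(B) = {b}


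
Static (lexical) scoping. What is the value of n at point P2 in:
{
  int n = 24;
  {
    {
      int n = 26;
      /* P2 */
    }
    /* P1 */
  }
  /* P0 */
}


n declared in the same block as P2
n = 26


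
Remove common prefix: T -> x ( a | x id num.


Common prefix: 'x'
Factored: T -> x T', T' -> ( a | id num


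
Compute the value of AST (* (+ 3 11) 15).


Evaluate inner: (+ 3 11) = 14
Evaluate root: (* 14 15) = 210
Result: 210


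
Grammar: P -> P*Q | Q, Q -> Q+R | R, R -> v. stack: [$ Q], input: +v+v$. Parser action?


shift '+' to continue Q -> Q+R
Action: shift


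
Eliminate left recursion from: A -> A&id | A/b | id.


Left-recursive alternatives: A&id, A/b; non-recursive: id
Introduce A': A -> idA', A' -> &idA' | /bA' | ε


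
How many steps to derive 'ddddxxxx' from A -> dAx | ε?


Derivation: A => dAx => ddAxx => dddAxxx => ddddAxxxx => ddddxxxx
Steps: 5


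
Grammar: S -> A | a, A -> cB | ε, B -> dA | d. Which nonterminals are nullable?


A nonterminal is nullable iff some alternative derives ε (directly, or every symbol in it is nullable)
Nullable: {A, S}


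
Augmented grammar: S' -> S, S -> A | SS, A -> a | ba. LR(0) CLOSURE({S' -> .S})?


Start: S' -> .S
For each item with dot before a nonterminal B, add B -> .γ for every B-production
Closure: [S' -> .S, S -> .A, S -> .SS, A -> .a, A -> .ba]


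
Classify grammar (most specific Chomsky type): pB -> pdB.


LHS has context (more than one symbol) and |LHS| ≤ |RHS|
Classification: Type 1 (Context-Sensitive)


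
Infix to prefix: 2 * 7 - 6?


left-to-right (same/higher precedence on left): tree is (- (* 2 7) 6)
Prefix: - * 2 7 6


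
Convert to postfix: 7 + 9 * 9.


* has higher precedence, evaluate 9*9 first
Postfix: 7 9 9 * +


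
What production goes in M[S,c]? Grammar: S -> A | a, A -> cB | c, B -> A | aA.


For [S, c]: 'c' ∈ FIRST(A)
Entry: S -> A


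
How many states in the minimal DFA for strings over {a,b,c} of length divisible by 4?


Track length mod 4: states 0..3, accept at 0
Minimal DFA: 4 states


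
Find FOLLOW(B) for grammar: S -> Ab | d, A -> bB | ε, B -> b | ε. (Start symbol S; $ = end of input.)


$ ∈ FOLLOW(S). For each A -> αBβ: add FIRST(β)\{ε} to FOLLOW(B); if β nullable, add FOLLOW(A).
FOLLOW(B) = {b}


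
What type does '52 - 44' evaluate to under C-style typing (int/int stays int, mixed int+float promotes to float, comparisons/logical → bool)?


Operand types: int - int
Rule: mixed int/float promotes to float; int/int stays int
Result type: int


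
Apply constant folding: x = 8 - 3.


8 - 3 = 5 at compile time
Optimized: x = 5


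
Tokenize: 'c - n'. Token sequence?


Scan left to right, longest-match per lexeme
Tokens: ID(c), OP(-), ID(n)


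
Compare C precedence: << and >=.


'<<' is shift (level 8); '>=' is relational (level 7)
Higher level binds tighter
'<<' has higher precedence than '>='


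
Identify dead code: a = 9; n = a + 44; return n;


a is read by n's definition; n is returned
No dead code


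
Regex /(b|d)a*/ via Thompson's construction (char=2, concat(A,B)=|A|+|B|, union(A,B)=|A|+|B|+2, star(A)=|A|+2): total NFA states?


Syntax tree has 3 char leaf(s), 1 union(s), 1 star(s)
chars contribute 3×2 = 6; each union adds +2; each star adds +2
Total: 6 + 2 + 2 = 10 states


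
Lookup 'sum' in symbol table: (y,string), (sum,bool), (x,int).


Lookup 'sum' → type bool


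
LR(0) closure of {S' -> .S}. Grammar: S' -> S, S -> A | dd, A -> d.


Start: S' -> .S
For each item with dot before a nonterminal B, add B -> .γ for every B-production
Closure: [S' -> .S, S -> .A, S -> .dd, A -> .d]


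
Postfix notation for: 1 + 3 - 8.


Left to right (same or higher precedence on left)
Postfix: 1 3 + 8 -


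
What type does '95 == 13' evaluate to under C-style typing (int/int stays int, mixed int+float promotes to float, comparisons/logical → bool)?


Operand types: int == int
Rule: comparison yields bool
Result type: bool


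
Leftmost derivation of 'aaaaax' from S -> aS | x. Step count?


Derivation: S => aS => aaS => aaaS => aaaaS => aaaaaS => aaaaax
Steps: 6


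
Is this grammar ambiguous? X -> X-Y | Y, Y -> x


precedence layered via separate nonterminal Y: deterministic
Unambiguous


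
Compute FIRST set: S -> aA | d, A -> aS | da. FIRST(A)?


Per alternative of A: FIRST(aS) = {a}; FIRST(da) = {d}
FIRST(A) = {a, d}


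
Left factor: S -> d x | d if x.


Common prefix: 'd'
Factored: S -> d S', S' -> x | if x


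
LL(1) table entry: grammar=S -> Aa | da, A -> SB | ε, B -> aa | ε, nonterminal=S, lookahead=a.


For [S, a]: 'a' ∈ FIRST(Aa)
Entry: S -> Aa


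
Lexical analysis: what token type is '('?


Pattern: delimiter/punctuation
Type: PUNCTUATION


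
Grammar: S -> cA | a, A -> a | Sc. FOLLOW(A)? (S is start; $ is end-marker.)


$ ∈ FOLLOW(S). For each A -> αBβ: add FIRST(β)\{ε} to FOLLOW(B); if β nullable, add FOLLOW(A).
FOLLOW(A) = {$, c}


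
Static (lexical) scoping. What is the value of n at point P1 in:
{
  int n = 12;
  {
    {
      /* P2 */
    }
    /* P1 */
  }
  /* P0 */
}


P1's block does not declare n; resolves to the enclosing declaration at depth 0
n = 12


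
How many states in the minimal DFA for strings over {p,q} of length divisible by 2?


Track length mod 2: states 0..1, accept at 0
Minimal DFA: 2 states


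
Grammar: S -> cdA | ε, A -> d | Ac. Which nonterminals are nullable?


A nonterminal is nullable iff some alternative derives ε (directly, or every symbol in it is nullable)
Nullable: {S}


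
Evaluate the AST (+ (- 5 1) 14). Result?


Evaluate inner: (- 5 1) = 4
Evaluate root: (+ 4 14) = 18
Result: 18


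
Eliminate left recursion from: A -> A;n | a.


Left-recursive alternatives: A;n; non-recursive: a
Introduce A': A -> aA', A' -> ;nA' | ε


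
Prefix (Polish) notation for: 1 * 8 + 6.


left-to-right (same/higher precedence on left): tree is (+ (* 1 8) 6)
Prefix: + * 1 8 6
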